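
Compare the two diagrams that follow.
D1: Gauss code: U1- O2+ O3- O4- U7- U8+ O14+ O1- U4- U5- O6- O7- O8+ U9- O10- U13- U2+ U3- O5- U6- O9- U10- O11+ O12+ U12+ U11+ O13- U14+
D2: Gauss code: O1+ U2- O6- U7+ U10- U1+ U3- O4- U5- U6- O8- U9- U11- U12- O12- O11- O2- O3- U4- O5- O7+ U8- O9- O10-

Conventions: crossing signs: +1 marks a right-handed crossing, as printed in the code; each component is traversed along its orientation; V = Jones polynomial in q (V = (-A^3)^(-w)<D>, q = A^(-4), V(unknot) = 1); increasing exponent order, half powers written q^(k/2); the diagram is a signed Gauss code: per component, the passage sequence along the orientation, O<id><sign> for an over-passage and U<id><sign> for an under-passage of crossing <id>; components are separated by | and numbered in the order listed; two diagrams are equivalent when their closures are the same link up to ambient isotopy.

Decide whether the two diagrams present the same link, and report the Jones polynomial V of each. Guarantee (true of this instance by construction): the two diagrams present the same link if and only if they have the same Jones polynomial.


equivalent: no
V(D1) = -q^-7 + q^-6 - q^-5 + q^-4 + q^-2  (w -4, c 14, <D> = A^-4 + A^4 - A^8 + A^12 - A^16)
V(D2) = -q^-9 + 2q^-8 - 3q^-7 + 3q^-6 - 3q^-5 + 3q^-4 - q^-3 + q^-2  [12 crossings, <D> = A^-16 - A^-12 + 3A^-8 - 3A^-4 + 3 - 3A^4 + 2A^8 - A^12, w = -8]
key observation: 2 values of V(q) split the 2 diagrams


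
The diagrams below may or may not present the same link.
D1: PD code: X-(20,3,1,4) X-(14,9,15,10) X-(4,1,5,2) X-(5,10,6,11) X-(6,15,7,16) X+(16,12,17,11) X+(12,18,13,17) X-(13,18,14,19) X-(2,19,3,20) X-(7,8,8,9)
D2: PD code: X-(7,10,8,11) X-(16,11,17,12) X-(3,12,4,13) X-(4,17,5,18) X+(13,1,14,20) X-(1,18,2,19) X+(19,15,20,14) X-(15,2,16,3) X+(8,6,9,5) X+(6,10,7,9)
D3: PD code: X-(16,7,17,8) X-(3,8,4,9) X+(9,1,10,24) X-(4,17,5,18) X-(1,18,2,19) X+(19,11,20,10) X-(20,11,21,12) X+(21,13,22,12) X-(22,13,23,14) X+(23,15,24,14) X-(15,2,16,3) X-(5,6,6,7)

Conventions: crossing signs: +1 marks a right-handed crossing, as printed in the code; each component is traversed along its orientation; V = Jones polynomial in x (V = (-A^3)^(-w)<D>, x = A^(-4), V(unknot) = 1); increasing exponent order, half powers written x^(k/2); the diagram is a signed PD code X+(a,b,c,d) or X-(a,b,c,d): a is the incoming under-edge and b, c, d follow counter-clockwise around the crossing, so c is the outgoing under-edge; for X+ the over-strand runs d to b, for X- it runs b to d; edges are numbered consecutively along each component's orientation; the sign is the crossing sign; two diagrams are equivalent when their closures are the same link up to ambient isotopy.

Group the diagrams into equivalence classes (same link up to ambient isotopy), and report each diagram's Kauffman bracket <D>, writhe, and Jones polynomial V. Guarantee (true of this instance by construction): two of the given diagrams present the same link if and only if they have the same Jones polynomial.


classes: {D1} | {D2, D3}
V(D1) = -x^-4 + x^-3 + x^-1  [10 crossings, <D> = A^-14 + A^-6 - A^-2, w = -6]
V(D2) = x^-5 - 2x^-4 + 2x^-3 - 2x^-2 + 2x^-1 - 1 + x  (w -2, c 10, <D> = A^-10 - A^-6 + 2A^-2 - 2A^2 + 2A^6 - 2A^10 + A^14)
V(D3) = x^-5 - 2x^-4 + 2x^-3 - 2x^-2 + 2x^-1 - 1 + x  (w -4, c 12, <D> = A^-16 - A^-12 + 2A^-8 - 2A^-4 + 2 - 2A^4 + A^8)
insight: V(x) takes 2 values over 3 diagrams, fixing the grouping


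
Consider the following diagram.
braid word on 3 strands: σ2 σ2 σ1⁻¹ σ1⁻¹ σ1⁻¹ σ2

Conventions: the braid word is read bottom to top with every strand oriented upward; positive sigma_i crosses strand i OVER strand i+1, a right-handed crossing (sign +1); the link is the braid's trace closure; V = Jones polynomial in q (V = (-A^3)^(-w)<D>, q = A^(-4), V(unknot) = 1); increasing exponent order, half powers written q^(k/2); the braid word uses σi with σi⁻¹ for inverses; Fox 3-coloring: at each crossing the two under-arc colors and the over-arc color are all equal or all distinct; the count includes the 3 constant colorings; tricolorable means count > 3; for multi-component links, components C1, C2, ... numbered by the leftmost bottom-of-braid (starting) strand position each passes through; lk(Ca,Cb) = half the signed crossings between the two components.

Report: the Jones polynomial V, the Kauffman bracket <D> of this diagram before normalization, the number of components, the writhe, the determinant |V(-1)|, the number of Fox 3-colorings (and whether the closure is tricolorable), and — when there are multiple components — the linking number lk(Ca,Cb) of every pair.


V = -q^-3 + q^-2 - q^-1 + 3 - q + q^2 - q^3
<D> = -A^-12 + A^-8 - A^-4 + 3 - A^4 + A^8 - A^12 (w = 0)
1 component over 6 crossings, w = 0
27 Fox colorings among 3^6, |V(-1)| = 9: tricolorable
why: palindromic: swapping q for 1/q fixes V


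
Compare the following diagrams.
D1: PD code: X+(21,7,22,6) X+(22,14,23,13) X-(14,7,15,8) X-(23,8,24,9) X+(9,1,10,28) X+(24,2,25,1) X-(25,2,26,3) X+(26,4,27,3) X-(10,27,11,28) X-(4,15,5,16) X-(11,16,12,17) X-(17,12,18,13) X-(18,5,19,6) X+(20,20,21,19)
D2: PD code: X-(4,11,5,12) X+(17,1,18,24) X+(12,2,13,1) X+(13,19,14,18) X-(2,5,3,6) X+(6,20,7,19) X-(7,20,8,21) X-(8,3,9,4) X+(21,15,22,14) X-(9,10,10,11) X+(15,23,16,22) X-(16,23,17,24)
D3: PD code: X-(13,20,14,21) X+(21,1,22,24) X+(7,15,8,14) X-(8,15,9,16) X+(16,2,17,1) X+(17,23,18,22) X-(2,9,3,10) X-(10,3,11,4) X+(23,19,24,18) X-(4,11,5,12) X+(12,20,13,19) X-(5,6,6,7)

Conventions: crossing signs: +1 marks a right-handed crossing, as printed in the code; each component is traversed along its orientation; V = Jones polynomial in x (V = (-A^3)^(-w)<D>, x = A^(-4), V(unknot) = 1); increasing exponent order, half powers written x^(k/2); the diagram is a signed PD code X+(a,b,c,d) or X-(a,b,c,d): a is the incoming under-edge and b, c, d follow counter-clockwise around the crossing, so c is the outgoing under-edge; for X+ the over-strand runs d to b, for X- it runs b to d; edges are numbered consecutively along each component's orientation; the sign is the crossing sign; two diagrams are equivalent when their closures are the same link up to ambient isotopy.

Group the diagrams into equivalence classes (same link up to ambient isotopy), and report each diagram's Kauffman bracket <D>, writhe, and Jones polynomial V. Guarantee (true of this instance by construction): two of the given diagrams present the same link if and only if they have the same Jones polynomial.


classes: {D1} | {D2, D3}
V(D1) = -x^-4 + x^-3 + x^-1  [14 crossings, <D> = A^-2 + A^6 - A^10, w = -2]
V(D2) = -x^-3 + x^-2 - x^-1 + 3 - x + x^2 - x^3  (w 0, c 12, <D> = -A^-12 + A^-8 - A^-4 + 3 - A^4 + A^8 - A^12)
D3 (bracket -A^-12 + A^-8 - A^-4 + 3 - A^4 + A^8 - A^12; 12 crossings at w = 0): V = -x^-3 + x^-2 - x^-1 + 3 - x + x^2 - x^3
note: 2 values of V(x) split the 3 diagrams


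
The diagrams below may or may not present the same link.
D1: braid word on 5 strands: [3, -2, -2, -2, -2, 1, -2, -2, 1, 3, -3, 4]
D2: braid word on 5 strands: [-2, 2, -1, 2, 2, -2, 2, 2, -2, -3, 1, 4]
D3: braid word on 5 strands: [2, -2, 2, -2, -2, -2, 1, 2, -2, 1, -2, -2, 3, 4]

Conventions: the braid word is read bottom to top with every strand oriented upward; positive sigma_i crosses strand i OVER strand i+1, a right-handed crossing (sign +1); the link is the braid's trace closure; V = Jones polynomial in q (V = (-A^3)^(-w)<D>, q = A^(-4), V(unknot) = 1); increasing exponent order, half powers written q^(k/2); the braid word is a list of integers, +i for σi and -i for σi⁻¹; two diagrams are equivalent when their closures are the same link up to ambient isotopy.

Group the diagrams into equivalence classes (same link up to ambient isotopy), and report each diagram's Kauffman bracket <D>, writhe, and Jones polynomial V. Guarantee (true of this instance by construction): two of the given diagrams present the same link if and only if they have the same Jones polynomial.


equivalence classes: {D1} | {D2} | {D3}
D1 (bracket A^-6 - A^-2 + 3A^2 - 2A^6 + 4A^10 - 3A^14 + 3A^18 - 2A^22 + A^26; 12 crossings at w = -2): V = q^-8 - 2q^-7 + 3q^-6 - 3q^-5 + 4q^-4 - 2q^-3 + 3q^-2 - q^-1 + 1
V(D2) = 1 + q + q^2 + q^3  [12 crossings, <D> = A^-6 + A^-2 + A^2 + A^6, w = +2]
D3 (bracket A^-4 + 2A^4 - A^8 + 2A^12 - A^16 + A^20; 14 crossings at w = 0): V = q^-5 - q^-4 + 2q^-3 - q^-2 + 2q^-1 + q
key observation: 3 values of V(q) split the 3 diagrams


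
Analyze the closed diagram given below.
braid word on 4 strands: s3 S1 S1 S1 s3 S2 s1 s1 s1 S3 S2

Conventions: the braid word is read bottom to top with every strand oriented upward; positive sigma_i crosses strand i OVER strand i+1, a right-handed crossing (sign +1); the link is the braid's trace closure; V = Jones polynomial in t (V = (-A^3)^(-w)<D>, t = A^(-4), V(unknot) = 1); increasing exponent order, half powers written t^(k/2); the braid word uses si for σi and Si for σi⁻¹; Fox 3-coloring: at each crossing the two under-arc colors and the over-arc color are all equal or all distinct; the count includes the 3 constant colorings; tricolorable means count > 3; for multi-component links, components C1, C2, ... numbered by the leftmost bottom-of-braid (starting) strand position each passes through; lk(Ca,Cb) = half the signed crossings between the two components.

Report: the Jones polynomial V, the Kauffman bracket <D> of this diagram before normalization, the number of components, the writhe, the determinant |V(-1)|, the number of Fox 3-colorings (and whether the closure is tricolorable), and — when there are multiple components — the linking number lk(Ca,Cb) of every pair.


V = -t^-3 + t^-2 - t^-1 + 3 - t + t^2 - t^3
<D> = A^-15 - A^-11 + A^-7 - 3A^-3 + A - A^5 + A^9 (w = -1)
1 component over 11 crossings, w = -1
27 Fox colorings among 3^11, |V(-1)| = 9: tricolorable
why: w = -1 (over 11 crossings) is diagram-only; (-A^3)^(1) removes it from V


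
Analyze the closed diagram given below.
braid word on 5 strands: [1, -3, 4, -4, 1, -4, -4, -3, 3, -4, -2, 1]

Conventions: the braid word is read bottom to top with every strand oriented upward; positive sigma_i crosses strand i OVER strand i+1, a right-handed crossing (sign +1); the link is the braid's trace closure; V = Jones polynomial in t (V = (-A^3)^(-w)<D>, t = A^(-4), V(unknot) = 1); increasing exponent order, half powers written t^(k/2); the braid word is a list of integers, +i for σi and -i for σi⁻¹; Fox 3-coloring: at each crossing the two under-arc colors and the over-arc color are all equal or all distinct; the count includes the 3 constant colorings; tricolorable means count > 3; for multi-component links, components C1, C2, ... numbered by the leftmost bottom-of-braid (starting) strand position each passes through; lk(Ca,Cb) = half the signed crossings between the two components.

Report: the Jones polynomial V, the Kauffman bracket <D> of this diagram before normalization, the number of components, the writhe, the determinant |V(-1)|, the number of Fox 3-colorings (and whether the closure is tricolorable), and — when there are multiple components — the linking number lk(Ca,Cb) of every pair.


V(t) = -t^-3 + t^-2 - t^-1 + 3 - t + t^2 - t^3
bracket: -A^-18 + A^-14 - A^-10 + 3A^-6 - A^-2 + A^2 - A^6, w = -2
1 component, writhe -2, over 12 crossings
det 9, colorings 27 of 3^12 — tricolorable
observation: palindromic: swapping t for 1/t fixes V


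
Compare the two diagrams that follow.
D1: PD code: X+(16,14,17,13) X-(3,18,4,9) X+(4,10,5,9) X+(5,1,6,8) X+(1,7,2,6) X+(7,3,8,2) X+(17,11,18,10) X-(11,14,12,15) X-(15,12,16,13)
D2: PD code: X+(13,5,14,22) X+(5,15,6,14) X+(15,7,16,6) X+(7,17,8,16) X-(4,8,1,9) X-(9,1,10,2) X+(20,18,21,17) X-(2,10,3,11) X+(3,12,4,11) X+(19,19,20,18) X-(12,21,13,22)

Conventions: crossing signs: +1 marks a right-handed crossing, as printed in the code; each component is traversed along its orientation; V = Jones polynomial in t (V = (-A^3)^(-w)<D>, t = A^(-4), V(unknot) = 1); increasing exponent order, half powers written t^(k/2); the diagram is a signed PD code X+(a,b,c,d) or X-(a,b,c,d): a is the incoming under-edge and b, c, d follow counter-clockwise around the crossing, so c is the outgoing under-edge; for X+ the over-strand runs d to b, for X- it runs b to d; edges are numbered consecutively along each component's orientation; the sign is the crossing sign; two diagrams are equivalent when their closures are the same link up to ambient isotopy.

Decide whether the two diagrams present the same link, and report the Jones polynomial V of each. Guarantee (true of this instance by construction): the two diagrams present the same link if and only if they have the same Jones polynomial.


same link: no
V(D1) = -t^(1/2) - t^(3/2) - t^(5/2) + t^(9/2)  [9 crossings, <D> = -A^-9 + A^-1 + A^3 + A^7, w = +3]
D2 (bracket -A^-5 + A^-1 - A^3 + 2A^7 + A^15; 11 crossings at w = +3): V = -t^(-3/2) - 2t^(1/2) + t^(3/2) - t^(5/2) + t^(7/2)
note: 2 values of V(t) split the 2 diagrams


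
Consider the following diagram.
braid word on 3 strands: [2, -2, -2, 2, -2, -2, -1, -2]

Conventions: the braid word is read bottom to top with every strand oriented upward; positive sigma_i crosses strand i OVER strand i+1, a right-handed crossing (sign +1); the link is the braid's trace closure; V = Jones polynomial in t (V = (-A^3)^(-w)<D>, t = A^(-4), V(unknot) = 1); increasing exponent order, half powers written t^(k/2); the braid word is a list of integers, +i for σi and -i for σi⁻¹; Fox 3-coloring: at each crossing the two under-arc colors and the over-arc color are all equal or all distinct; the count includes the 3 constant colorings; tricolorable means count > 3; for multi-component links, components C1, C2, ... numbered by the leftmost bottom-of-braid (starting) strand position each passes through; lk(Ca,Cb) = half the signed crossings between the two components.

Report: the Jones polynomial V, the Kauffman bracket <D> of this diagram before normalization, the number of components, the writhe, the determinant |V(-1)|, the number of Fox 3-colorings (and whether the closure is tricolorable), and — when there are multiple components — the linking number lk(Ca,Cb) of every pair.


Jones polynomial: V(t) = -t^-4 + t^-3 + t^-1
<D> = A^-8 + 1 - A^4; writhe -4
components 1, writhe -4 (8 crossings)
3-colorings: 9 of 3^8, det 3 — tricolorable
note: V spans 3 powers of t: at least 3 crossings in any diagram


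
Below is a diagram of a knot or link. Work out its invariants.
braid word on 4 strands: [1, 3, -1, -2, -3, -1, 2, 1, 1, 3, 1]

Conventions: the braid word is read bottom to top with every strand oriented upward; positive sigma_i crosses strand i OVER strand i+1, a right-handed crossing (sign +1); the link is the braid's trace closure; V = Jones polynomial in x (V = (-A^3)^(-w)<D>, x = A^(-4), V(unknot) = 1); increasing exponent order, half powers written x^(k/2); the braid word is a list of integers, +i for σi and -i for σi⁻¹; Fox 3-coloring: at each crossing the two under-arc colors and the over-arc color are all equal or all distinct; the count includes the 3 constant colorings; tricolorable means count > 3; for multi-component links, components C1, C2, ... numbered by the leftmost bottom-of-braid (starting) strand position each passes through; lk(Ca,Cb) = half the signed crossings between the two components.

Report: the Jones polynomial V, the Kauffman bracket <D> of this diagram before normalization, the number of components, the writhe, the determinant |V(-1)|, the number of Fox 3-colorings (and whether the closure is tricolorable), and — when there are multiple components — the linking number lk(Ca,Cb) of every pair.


Jones polynomial: V(x) = x - x^2 + 2x^3 - x^4 + x^5 - x^6
<D> = A^-15 - A^-11 + A^-7 - 2A^-3 + A - A^5; writhe +3
components 1, writhe +3 (11 crossings)
3-colorings: 3 of 3^11, det 7 — not tricolorable
note: the span of V is 5, forcing >= 5 crossings in any diagram


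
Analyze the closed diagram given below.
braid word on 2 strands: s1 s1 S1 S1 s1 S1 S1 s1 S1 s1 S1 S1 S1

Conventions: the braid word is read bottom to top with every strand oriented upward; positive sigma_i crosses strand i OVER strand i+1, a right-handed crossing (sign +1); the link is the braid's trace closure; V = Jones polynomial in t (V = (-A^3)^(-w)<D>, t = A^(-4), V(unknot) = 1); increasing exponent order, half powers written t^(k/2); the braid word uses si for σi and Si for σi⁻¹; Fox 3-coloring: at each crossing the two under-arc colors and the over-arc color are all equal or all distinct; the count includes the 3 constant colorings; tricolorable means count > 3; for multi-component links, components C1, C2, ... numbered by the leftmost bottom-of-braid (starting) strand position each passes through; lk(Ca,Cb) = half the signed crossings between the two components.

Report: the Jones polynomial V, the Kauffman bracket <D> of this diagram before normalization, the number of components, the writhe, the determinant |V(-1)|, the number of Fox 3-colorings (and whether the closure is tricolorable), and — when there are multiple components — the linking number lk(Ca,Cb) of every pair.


Jones polynomial: V(t) = -t^-4 + t^-3 + t^-1
<D> = -A^-5 - A^3 + A^7; writhe -3
components 1, writhe -3 (13 crossings)
3-colorings: 9 of 3^13, det 3 — tricolorable
note: w = -3 (over 13 crossings) is diagram-only; (-A^3)^(3) removes it from V


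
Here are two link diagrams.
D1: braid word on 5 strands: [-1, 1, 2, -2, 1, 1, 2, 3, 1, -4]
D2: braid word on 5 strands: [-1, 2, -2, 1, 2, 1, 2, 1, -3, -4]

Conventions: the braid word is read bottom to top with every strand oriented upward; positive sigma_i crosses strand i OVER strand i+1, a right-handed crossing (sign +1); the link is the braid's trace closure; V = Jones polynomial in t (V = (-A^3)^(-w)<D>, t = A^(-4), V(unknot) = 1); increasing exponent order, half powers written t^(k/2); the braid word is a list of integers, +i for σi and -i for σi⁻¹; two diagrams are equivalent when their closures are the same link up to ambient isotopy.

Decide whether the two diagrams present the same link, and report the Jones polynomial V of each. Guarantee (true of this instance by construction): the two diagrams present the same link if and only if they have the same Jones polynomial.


same link: yes
V(D1) = t + t^3 - t^4  [10 crossings, <D> = -A^-4 + 1 + A^8, w = +4]
V(D2) = t + t^3 - t^4  (w +2, c 10, <D> = -A^-10 + A^-6 + A^2)
note: one V(t) for all 2 diagrams — one class (guaranteed)


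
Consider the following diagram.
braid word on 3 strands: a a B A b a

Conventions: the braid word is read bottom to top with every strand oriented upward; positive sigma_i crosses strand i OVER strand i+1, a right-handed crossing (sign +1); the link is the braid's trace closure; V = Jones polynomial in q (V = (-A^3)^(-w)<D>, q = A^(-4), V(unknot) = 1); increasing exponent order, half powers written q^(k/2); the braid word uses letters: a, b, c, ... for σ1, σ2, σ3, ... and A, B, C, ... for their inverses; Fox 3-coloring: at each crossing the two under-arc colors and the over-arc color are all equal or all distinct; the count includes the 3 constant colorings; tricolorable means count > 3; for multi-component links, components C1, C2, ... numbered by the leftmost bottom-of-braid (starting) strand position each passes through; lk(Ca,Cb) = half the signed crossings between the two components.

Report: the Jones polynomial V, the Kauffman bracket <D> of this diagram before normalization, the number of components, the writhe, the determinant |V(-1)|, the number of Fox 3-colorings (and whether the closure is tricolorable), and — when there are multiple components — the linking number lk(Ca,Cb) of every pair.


Jones polynomial: V(q) = q + q^3 - q^4
<D> = -A^-10 + A^-6 + A^2; writhe +2
components 1, writhe +2 (6 crossings)
3-colorings: 9 of 3^6, det 3 — tricolorable
note: w = +2 (over 6 crossings) is diagram-only; (-A^3)^(-2) removes it from V


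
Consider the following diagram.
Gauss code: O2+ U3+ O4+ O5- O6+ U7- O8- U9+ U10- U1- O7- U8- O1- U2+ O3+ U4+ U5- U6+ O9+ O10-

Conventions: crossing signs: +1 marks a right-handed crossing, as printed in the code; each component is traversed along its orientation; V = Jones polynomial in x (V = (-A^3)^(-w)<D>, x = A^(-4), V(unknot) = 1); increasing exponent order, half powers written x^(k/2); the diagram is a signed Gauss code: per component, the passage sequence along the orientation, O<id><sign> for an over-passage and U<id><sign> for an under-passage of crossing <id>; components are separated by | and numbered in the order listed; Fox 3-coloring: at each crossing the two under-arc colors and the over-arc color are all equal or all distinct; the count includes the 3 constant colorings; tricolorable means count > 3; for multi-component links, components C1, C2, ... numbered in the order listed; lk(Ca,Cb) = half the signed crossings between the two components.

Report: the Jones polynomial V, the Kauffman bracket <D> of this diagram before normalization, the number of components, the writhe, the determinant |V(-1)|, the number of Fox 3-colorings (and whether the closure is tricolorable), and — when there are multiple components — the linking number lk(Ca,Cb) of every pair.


V = -x^-3 + x^-2 - x^-1 + 3 - x + x^2 - x^3
<D> = -A^-12 + A^-8 - A^-4 + 3 - A^4 + A^8 - A^12 (w = 0)
1 component over 10 crossings, w = 0
27 Fox colorings among 3^10, |V(-1)| = 9: tricolorable
why: V is palindromic (span 6, det 9): x -> 1/x fixes it; necessary, not sufficient, for amphichirality


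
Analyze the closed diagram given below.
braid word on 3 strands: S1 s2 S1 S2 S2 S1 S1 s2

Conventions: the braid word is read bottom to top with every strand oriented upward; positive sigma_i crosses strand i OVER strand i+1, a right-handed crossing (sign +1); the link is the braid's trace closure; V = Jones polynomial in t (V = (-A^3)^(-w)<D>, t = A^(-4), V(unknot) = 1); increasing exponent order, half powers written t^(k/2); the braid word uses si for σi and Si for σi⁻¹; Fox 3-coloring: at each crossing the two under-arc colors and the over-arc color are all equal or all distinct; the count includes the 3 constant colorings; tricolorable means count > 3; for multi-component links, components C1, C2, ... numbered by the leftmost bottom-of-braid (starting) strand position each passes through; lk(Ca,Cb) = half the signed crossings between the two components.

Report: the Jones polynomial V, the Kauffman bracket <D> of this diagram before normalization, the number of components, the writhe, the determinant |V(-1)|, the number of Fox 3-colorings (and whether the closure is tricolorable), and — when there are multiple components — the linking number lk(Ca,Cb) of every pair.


Jones polynomial: V(t) = t^-7 - 2t^-6 + 2t^-5 - 3t^-4 + 3t^-3 - 2t^-2 + 2t^-1
<D> = 2A^-8 - 2A^-4 + 3 - 3A^4 + 2A^8 - 2A^12 + A^16; writhe -4
components 1, writhe -4 (8 crossings)
3-colorings: 9 of 3^8, det 15 — tricolorable
note: the span of V is 6, forcing >= 6 crossings in any diagram


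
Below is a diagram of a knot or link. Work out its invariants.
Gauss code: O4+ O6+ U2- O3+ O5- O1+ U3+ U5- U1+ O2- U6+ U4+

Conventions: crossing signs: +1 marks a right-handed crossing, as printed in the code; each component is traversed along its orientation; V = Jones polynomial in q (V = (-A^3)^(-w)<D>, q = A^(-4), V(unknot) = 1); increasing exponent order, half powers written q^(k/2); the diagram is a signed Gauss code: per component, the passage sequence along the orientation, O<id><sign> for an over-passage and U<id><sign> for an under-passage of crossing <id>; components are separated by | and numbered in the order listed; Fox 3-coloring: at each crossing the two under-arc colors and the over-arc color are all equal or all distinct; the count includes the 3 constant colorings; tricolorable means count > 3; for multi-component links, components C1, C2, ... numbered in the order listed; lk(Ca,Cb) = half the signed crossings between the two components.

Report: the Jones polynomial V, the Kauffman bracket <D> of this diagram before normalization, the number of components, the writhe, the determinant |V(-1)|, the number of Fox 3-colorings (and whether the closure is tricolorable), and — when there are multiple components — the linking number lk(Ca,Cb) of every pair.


V(q) = 1
bracket: A^6, w = +2
1 component, writhe +2, over 6 crossings
det 1, colorings 3 of 3^6 — not tricolorable
observation: det 1 = |V(-1)|; not divisible by 3, so not tricolorable


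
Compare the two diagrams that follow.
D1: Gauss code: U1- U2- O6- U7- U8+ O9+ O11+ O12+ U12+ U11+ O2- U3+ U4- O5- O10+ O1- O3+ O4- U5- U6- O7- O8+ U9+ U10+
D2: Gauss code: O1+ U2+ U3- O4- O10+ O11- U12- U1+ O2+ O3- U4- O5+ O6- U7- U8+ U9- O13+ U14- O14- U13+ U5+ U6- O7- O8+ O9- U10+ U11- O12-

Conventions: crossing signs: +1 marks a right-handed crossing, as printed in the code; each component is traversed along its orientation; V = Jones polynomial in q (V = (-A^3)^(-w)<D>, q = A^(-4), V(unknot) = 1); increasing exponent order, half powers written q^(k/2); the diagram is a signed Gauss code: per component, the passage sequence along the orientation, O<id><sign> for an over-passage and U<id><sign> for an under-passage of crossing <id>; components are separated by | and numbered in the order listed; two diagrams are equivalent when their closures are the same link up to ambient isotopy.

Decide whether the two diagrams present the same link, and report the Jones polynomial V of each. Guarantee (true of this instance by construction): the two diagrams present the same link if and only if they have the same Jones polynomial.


same link: yes
V(D1) = 1  [12 crossings, <D> = 1, w = 0]
D2 (bracket A^-6; 14 crossings at w = -2): V = 1
note: one V(q) for all 2 diagrams — one class (guaranteed)


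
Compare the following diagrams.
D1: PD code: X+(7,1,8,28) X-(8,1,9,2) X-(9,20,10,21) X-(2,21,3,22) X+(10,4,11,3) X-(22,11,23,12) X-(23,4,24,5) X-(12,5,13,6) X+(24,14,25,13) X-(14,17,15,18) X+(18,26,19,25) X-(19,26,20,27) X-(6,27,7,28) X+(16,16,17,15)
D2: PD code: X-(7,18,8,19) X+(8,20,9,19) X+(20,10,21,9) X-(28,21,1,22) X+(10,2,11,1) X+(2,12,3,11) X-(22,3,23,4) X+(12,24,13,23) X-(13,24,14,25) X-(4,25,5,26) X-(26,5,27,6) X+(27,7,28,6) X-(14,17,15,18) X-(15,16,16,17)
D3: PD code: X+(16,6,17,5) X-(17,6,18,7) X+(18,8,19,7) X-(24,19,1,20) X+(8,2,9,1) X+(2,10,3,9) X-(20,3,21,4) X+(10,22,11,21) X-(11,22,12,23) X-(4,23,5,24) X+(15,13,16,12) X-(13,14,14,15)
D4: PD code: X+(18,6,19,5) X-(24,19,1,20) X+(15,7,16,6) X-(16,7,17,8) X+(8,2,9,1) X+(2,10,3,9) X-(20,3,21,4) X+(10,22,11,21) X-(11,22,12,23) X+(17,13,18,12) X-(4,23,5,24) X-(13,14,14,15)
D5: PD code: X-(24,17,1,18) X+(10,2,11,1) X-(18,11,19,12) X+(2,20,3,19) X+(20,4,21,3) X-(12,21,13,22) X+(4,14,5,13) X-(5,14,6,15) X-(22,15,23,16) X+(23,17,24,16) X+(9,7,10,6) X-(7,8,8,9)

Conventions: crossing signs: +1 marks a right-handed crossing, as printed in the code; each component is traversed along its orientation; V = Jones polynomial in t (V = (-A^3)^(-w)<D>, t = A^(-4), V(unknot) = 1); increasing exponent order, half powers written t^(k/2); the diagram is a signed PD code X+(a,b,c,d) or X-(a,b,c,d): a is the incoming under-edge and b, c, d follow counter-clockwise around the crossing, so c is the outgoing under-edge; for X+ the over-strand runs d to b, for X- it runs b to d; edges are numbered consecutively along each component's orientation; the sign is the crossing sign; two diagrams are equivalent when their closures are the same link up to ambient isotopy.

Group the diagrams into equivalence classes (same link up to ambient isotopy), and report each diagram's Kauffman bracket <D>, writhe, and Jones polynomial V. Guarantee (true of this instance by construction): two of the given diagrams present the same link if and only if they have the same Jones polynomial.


equivalence classes: {D1} | {D2, D3, D4, D5}
D1 (bracket A^-8 + 1 - A^4; 14 crossings at w = -4): V = -t^-4 + t^-3 + t^-1
D2 (bracket -A^-18 + 2A^-14 - 2A^-10 + 3A^-6 - 2A^-2 + 2A^2 - A^6; 14 crossings at w = -2): V = -t^-3 + 2t^-2 - 2t^-1 + 3 - 2t + 2t^2 - t^3
V(D3) = -t^-3 + 2t^-2 - 2t^-1 + 3 - 2t + 2t^2 - t^3  [12 crossings, <D> = -A^-12 + 2A^-8 - 2A^-4 + 3 - 2A^4 + 2A^8 - A^12, w = 0]
D4 (bracket -A^-12 + 2A^-8 - 2A^-4 + 3 - 2A^4 + 2A^8 - A^12; 12 crossings at w = 0): V = -t^-3 + 2t^-2 - 2t^-1 + 3 - 2t + 2t^2 - t^3
V(D5) = -t^-3 + 2t^-2 - 2t^-1 + 3 - 2t + 2t^2 - t^3  [12 crossings, <D> = -A^-12 + 2A^-8 - 2A^-4 + 3 - 2A^4 + 2A^8 - A^12, w = 0]
observation: V(t) takes 2 values over 5 diagrams, fixing the grouping


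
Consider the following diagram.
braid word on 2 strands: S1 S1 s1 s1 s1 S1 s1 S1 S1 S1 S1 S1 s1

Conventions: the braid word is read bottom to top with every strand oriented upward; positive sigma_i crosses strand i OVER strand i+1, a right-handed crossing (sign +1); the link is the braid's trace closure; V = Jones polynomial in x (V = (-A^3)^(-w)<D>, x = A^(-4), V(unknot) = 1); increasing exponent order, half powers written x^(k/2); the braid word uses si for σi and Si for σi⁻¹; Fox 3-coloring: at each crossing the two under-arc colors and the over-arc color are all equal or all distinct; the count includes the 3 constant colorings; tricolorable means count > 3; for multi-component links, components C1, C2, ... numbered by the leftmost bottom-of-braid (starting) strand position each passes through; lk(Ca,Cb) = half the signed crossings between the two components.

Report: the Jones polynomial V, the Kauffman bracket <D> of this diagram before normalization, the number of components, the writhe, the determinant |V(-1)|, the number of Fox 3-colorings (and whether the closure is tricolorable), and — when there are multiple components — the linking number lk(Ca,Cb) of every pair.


V(x) = -x^-4 + x^-3 + x^-1
bracket: -A^-5 - A^3 + A^7, w = -3
1 component, writhe -3, over 13 crossings
det 3, colorings 9 of 3^13 — tricolorable
observation: |V(-1)| = 3: so tricolorable, since 3 divides 3


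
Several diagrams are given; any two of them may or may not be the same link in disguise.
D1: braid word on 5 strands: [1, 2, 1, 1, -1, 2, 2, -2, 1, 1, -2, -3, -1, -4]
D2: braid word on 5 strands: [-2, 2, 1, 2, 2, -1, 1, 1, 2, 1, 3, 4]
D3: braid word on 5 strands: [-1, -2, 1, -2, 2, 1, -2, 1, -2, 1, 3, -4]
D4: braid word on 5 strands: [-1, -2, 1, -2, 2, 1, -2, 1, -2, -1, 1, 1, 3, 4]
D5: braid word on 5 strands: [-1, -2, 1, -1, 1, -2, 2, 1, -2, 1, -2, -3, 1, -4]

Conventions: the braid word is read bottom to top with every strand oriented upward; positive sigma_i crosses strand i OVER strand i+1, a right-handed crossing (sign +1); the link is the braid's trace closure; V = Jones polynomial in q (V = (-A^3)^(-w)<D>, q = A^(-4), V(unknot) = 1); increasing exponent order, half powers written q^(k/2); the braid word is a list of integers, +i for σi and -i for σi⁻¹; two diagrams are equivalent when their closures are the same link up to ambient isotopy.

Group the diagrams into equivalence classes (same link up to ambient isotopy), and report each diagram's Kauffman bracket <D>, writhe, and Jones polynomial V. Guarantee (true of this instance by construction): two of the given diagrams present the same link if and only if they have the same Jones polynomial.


grouping into links: {D1} | {D2} | {D3, D4, D5}
V(D1) = q + q^3 - q^4  (w +2, c 14, <D> = -A^-10 + A^-6 + A^2)
V(D2) = q^2 + q^4 - q^5 + q^6 - q^7  (w +8, c 12, <D> = -A^-4 + 1 - A^4 + A^8 + A^16)
D3 (bracket -A^-12 + 2A^-8 - 2A^-4 + 3 - 2A^4 + 2A^8 - A^12; 12 crossings at w = 0): V = -q^-3 + 2q^-2 - 2q^-1 + 3 - 2q + 2q^2 - q^3
V(D4) = -q^-3 + 2q^-2 - 2q^-1 + 3 - 2q + 2q^2 - q^3  (w +2, c 14, <D> = -A^-6 + 2A^-2 - 2A^2 + 3A^6 - 2A^10 + 2A^14 - A^18)
V(D5) = -q^-3 + 2q^-2 - 2q^-1 + 3 - 2q + 2q^2 - q^3  [14 crossings, <D> = -A^-18 + 2A^-14 - 2A^-10 + 3A^-6 - 2A^-2 + 2A^2 - A^6, w = -2]
key observation: comparing 5 Jones polynomials yields 3 groups


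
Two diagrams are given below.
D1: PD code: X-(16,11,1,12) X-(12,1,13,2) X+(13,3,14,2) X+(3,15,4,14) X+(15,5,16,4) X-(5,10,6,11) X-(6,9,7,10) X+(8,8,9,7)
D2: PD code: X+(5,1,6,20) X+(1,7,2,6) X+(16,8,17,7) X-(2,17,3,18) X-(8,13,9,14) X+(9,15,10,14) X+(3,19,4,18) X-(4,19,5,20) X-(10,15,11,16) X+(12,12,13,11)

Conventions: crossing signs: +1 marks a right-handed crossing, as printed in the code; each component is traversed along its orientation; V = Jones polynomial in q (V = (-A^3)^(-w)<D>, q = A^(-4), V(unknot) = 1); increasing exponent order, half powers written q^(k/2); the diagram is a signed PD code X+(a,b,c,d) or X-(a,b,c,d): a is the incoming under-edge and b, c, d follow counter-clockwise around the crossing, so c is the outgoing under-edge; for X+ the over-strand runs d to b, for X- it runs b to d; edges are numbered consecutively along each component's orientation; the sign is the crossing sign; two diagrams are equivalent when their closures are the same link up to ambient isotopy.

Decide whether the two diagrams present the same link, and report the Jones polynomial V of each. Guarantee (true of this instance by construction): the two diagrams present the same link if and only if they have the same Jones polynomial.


equivalent: yes
D1 (bracket 1; 8 crossings at w = 0): V = 1
V(D2) = 1  (w +2, c 10, <D> = A^6)
key observation: all 2 diagrams share one V(q), hence one class


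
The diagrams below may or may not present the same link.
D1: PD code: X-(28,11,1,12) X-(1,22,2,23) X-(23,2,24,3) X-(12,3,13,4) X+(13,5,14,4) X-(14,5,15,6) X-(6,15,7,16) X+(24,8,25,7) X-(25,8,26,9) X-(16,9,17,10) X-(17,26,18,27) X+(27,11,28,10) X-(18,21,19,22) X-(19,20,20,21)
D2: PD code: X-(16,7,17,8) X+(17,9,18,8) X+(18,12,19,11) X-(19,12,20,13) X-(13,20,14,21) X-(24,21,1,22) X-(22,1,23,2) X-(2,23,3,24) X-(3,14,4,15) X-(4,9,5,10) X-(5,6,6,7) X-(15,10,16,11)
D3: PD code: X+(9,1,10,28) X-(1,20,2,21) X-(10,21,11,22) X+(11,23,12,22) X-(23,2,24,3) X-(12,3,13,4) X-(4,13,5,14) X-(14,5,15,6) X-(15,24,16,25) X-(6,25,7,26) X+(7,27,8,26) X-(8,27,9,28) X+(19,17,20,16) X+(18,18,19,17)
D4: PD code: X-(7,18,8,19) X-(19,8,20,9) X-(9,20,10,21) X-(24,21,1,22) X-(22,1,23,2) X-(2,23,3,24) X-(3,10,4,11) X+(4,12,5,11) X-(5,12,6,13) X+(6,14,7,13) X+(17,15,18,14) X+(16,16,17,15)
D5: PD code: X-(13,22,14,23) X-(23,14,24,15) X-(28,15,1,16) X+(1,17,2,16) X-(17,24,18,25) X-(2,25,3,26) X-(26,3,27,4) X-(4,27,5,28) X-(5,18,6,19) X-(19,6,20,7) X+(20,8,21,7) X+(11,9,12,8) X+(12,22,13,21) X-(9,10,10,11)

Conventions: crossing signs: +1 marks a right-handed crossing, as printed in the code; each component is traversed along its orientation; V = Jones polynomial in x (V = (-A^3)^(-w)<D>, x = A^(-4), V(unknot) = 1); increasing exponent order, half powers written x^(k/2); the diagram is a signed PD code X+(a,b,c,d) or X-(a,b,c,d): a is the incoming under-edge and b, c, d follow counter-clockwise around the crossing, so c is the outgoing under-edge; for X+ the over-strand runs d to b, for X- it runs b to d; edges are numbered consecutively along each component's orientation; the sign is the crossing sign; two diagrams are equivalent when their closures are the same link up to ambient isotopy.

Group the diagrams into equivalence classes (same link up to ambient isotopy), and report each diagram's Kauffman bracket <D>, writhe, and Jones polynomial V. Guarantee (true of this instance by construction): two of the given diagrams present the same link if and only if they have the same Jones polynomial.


classes: {D1, D2, D3, D4, D5}
V(D1) = x^-8 - 2x^-7 + x^-6 - 2x^-5 + 2x^-4 + x^-2  [14 crossings, <D> = A^-16 + 2A^-8 - 2A^-4 + 1 - 2A^4 + A^8, w = -8]
D2 (bracket A^-16 + 2A^-8 - 2A^-4 + 1 - 2A^4 + A^8; 12 crossings at w = -8): V = x^-8 - 2x^-7 + x^-6 - 2x^-5 + 2x^-4 + x^-2
V(D3) = x^-8 - 2x^-7 + x^-6 - 2x^-5 + 2x^-4 + x^-2  (w -4, c 14, <D> = A^-4 + 2A^4 - 2A^8 + A^12 - 2A^16 + A^20)
V(D4) = x^-8 - 2x^-7 + x^-6 - 2x^-5 + 2x^-4 + x^-2  (w -4, c 12, <D> = A^-4 + 2A^4 - 2A^8 + A^12 - 2A^16 + A^20)
V(D5) = x^-8 - 2x^-7 + x^-6 - 2x^-5 + 2x^-4 + x^-2  [14 crossings, <D> = A^-10 + 2A^-2 - 2A^2 + A^6 - 2A^10 + A^14, w = -6]
insight: one V(x) for all 5 diagrams — one class (guaranteed)


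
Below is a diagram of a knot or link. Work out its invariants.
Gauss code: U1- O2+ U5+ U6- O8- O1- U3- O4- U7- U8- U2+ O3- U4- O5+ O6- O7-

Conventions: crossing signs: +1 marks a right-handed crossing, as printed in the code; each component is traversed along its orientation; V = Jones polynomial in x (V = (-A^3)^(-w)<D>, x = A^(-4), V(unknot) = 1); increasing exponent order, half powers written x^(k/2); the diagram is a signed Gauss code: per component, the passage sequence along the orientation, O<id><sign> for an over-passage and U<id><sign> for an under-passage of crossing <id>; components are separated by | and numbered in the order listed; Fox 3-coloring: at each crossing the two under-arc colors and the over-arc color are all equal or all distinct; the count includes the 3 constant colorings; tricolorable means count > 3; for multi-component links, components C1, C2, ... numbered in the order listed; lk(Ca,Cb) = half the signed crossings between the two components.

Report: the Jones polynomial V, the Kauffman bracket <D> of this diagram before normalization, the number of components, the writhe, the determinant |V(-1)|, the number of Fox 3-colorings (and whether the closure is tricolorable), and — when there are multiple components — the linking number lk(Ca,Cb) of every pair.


V = -x^-4 + x^-3 + x^-1
<D> = A^-8 + 1 - A^4 (w = -4)
1 component over 8 crossings, w = -4
9 Fox colorings among 3^8, |V(-1)| = 3: tricolorable
why: w = -4 (over 8 crossings) is diagram-only; (-A^3)^(4) removes it from V


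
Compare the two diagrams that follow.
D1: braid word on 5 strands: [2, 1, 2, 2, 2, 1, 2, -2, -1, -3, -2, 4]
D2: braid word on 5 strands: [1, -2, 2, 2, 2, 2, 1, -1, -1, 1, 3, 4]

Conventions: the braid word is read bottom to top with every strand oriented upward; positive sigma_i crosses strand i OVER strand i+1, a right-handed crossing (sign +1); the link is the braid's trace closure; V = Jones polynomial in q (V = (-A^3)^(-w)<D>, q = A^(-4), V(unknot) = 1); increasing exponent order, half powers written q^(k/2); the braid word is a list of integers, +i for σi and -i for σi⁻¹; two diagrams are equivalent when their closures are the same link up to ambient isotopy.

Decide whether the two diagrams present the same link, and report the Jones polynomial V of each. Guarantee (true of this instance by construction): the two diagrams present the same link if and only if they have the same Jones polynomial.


equivalent: yes
D1 (bracket -A^-4 + 1 + A^8; 12 crossings at w = +4): V = q + q^3 - q^4
V(D2) = q + q^3 - q^4  [12 crossings, <D> = -A^2 + A^6 + A^14, w = +6]
observation: D2 (12 crossings) and D1 (12) are Markov-related braid presentations


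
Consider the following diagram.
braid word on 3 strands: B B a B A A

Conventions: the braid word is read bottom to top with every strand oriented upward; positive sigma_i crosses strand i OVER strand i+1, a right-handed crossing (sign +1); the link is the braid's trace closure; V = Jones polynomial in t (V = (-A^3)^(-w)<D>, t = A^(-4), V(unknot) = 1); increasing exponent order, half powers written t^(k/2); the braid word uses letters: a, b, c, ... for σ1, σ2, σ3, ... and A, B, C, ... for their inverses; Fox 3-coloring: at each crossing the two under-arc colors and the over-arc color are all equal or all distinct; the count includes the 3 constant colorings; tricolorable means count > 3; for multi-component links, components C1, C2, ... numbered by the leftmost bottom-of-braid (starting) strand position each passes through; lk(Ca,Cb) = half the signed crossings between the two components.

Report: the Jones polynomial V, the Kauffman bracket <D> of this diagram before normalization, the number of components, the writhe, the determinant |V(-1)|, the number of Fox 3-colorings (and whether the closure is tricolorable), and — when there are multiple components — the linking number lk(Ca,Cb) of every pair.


Jones polynomial: V(t) = -t^-6 + t^-5 - t^-4 + 2t^-3 - t^-2 + t^-1
<D> = A^-8 - A^-4 + 2 - A^4 + A^8 - A^12; writhe -4
components 1, writhe -4 (6 crossings)
3-colorings: 3 of 3^6, det 7 — not tricolorable
note: w = -4 shifts under R1 moves; the (-A^3)^(4) factor cancels that in V


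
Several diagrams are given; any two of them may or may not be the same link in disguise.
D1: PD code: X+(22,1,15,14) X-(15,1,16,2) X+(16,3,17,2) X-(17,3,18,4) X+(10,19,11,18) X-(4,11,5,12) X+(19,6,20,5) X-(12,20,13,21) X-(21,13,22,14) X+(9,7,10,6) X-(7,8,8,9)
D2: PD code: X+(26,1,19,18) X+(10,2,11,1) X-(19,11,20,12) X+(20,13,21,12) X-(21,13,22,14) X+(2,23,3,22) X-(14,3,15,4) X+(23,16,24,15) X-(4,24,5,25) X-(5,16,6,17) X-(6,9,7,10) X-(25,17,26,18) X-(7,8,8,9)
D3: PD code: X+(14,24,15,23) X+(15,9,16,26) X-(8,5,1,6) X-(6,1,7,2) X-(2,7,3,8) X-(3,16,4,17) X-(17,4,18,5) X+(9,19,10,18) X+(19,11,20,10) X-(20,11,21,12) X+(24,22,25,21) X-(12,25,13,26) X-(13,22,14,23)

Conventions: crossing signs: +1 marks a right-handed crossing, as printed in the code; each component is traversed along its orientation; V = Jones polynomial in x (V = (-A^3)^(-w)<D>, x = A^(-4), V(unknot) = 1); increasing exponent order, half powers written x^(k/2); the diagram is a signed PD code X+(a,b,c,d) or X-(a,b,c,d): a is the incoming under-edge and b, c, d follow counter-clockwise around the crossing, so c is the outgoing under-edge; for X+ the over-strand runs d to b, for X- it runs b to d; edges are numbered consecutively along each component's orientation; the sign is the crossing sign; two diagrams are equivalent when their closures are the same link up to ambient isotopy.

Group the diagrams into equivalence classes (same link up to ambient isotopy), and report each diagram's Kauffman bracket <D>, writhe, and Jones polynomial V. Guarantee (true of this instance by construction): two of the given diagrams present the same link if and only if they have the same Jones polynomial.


classes: {D1, D2} | {D3}
V(D1) = x^(-7/2) - 2x^(-5/2) + x^(-3/2) - 2x^(-1/2) + x^(1/2) - x^(3/2)  [11 crossings, <D> = A^-9 - A^-5 + 2A^-1 - A^3 + 2A^7 - A^11, w = -1]
V(D2) = x^(-7/2) - 2x^(-5/2) + x^(-3/2) - 2x^(-1/2) + x^(1/2) - x^(3/2)  (w -3, c 13, <D> = A^-15 - A^-11 + 2A^-7 - A^-3 + 2A - A^5)
V(D3) = x^(-13/2) - x^(-11/2) + x^(-9/2) - 2x^(-7/2) - x^(-3/2)  (w -3, c 13, <D> = A^-3 + 2A^5 - A^9 + A^13 - A^17)
insight: 2 classes among 3 diagrams; unequal V(x) rules out equality
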